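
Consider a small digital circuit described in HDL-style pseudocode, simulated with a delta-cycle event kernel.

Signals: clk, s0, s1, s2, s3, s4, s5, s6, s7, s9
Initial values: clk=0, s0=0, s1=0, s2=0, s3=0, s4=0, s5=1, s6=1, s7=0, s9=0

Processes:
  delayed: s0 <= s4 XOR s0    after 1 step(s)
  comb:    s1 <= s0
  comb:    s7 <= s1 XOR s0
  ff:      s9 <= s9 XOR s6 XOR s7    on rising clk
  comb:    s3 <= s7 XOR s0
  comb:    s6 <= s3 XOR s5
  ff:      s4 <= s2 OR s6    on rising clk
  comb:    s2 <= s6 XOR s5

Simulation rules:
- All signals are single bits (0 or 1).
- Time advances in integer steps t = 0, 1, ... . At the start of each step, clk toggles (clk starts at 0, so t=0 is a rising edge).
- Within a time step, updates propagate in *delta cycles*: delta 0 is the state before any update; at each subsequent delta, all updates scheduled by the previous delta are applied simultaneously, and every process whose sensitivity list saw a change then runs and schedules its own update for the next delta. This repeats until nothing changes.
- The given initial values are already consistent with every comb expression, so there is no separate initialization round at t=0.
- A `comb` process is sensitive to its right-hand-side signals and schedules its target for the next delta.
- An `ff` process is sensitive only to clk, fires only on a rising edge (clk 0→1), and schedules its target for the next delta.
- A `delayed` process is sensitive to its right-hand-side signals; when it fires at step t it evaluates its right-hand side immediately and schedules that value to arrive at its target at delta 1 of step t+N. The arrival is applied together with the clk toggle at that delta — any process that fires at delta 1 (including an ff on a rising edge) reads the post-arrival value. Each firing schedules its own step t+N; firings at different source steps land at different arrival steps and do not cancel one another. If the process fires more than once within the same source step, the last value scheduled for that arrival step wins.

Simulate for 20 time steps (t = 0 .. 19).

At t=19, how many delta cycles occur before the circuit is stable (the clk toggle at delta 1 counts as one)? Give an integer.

6

t=0 Δ0: s9=0 s1=0 s0=0 s7=0 s2=0 s6=1 clk=0 s3=0 s4=0 s5=1
  Δ1: clk:0→1
  Δ2: s9:0→1, s4:0→1
  (2Δ to stable)
t=1 Δ0: s9=1 s1=0 s0=0 s7=0 s2=0 s6=1 clk=1 s3=0 s4=1 s5=1
  Δ1: s0:0→1, clk:1→0
  Δ2: s1:0→1, s7:0→1, s3:0→1
  Δ3: s7:1→0, s6:1→0, s3:1→0
  Δ4: s2:0→1, s6:0→1, s3:0→1
  Δ5: s2:1→0, s6:1→0
  Δ6: s2:0→1
  (6Δ to stable)
t=2 Δ0: s9=1 s1=1 s0=1 s7=0 s2=1 s6=0 clk=0 s3=1 s4=1 s5=1
  Δ1: s0:1→0, clk:0→1
  Δ2: s1:1→0, s7:0→1, s3:1→0
  Δ3: s7:1→0, s6:0→1, s3:0→1
  Δ4: s2:1→0, s6:1→0, s3:1→0
  Δ5: s2:0→1, s6:0→1
  Δ6: s2:1→0
  (6Δ to stable)
t=3 Δ0: s9=1 s1=0 s0=0 s7=0 s2=0 s6=1 clk=1 s3=0 s4=1 s5=1
  Δ1: s0:0→1, clk:1→0
  Δ2: s1:0→1, s7:0→1, s3:0→1
  Δ3: s7:1→0, s6:1→0, s3:1→0
  Δ4: s2:0→1, s6:0→1, s3:0→1
  Δ5: s2:1→0, s6:1→0
  Δ6: s2:0→1
  (6Δ to stable)
t=4 Δ0: s9=1 s1=1 s0=1 s7=0 s2=1 s6=0 clk=0 s3=1 s4=1 s5=1
  Δ1: s0:1→0, clk:0→1
  Δ2: s1:1→0, s7:0→1, s3:1→0
  Δ3: s7:1→0, s6:0→1, s3:0→1
  Δ4: s2:1→0, s6:1→0, s3:1→0
  Δ5: s2:0→1, s6:0→1
  Δ6: s2:1→0
  (6Δ to stable)
t=5 Δ0: s9=1 s1=0 s0=0 s7=0 s2=0 s6=1 clk=1 s3=0 s4=1 s5=1
  Δ1: s0:0→1, clk:1→0
  Δ2: s1:0→1, s7:0→1, s3:0→1
  Δ3: s7:1→0, s6:1→0, s3:1→0
  Δ4: s2:0→1, s6:0→1, s3:0→1
  Δ5: s2:1→0, s6:1→0
  Δ6: s2:0→1
  (6Δ to stable)
t=6 Δ0: s9=1 s1=1 s0=1 s7=0 s2=1 s6=0 clk=0 s3=1 s4=1 s5=1
  Δ1: s0:1→0, clk:0→1
  Δ2: s1:1→0, s7:0→1, s3:1→0
  Δ3: s7:1→0, s6:0→1, s3:0→1
  Δ4: s2:1→0, s6:1→0, s3:1→0
  Δ5: s2:0→1, s6:0→1
  Δ6: s2:1→0
  (6Δ to stable)
t=7 Δ0: s9=1 s1=0 s0=0 s7=0 s2=0 s6=1 clk=1 s3=0 s4=1 s5=1
  Δ1: s0:0→1, clk:1→0
  Δ2: s1:0→1, s7:0→1, s3:0→1
  Δ3: s7:1→0, s6:1→0, s3:1→0
  Δ4: s2:0→1, s6:0→1, s3:0→1
  Δ5: s2:1→0, s6:1→0
  Δ6: s2:0→1
  (6Δ to stable)
t=8 Δ0: s9=1 s1=1 s0=1 s7=0 s2=1 s6=0 clk=0 s3=1 s4=1 s5=1
  Δ1: s0:1→0, clk:0→1
  Δ2: s1:1→0, s7:0→1, s3:1→0
  Δ3: s7:1→0, s6:0→1, s3:0→1
  Δ4: s2:1→0, s6:1→0, s3:1→0
  Δ5: s2:0→1, s6:0→1
  Δ6: s2:1→0
  (6Δ to stable)
t=9 Δ0: s9=1 s1=0 s0=0 s7=0 s2=0 s6=1 clk=1 s3=0 s4=1 s5=1
  Δ1: s0:0→1, clk:1→0
  Δ2: s1:0→1, s7:0→1, s3:0→1
  Δ3: s7:1→0, s6:1→0, s3:1→0
  Δ4: s2:0→1, s6:0→1, s3:0→1
  Δ5: s2:1→0, s6:1→0
  Δ6: s2:0→1
  (6Δ to stable)
t=10 Δ0: s9=1 s1=1 s0=1 s7=0 s2=1 s6=0 clk=0 s3=1 s4=1 s5=1
  Δ1: s0:1→0, clk:0→1
  Δ2: s1:1→0, s7:0→1, s3:1→0
  Δ3: s7:1→0, s6:0→1, s3:0→1
  Δ4: s2:1→0, s6:1→0, s3:1→0
  Δ5: s2:0→1, s6:0→1
  Δ6: s2:1→0
  (6Δ to stable)
t=11 Δ0: s9=1 s1=0 s0=0 s7=0 s2=0 s6=1 clk=1 s3=0 s4=1 s5=1
  Δ1: s0:0→1, clk:1→0
  Δ2: s1:0→1, s7:0→1, s3:0→1
  Δ3: s7:1→0, s6:1→0, s3:1→0
  Δ4: s2:0→1, s6:0→1, s3:0→1
  Δ5: s2:1→0, s6:1→0
  Δ6: s2:0→1
  (6Δ to stable)
t=12 Δ0: s9=1 s1=1 s0=1 s7=0 s2=1 s6=0 clk=0 s3=1 s4=1 s5=1
  Δ1: s0:1→0, clk:0→1
  Δ2: s1:1→0, s7:0→1, s3:1→0
  Δ3: s7:1→0, s6:0→1, s3:0→1
  Δ4: s2:1→0, s6:1→0, s3:1→0
  Δ5: s2:0→1, s6:0→1
  Δ6: s2:1→0
  (6Δ to stable)
t=13 Δ0: s9=1 s1=0 s0=0 s7=0 s2=0 s6=1 clk=1 s3=0 s4=1 s5=1
  Δ1: s0:0→1, clk:1→0
  Δ2: s1:0→1, s7:0→1, s3:0→1
  Δ3: s7:1→0, s6:1→0, s3:1→0
  Δ4: s2:0→1, s6:0→1, s3:0→1
  Δ5: s2:1→0, s6:1→0
  Δ6: s2:0→1
  (6Δ to stable)
t=14 Δ0: s9=1 s1=1 s0=1 s7=0 s2=1 s6=0 clk=0 s3=1 s4=1 s5=1
  Δ1: s0:1→0, clk:0→1
  Δ2: s1:1→0, s7:0→1, s3:1→0
  Δ3: s7:1→0, s6:0→1, s3:0→1
  Δ4: s2:1→0, s6:1→0, s3:1→0
  Δ5: s2:0→1, s6:0→1
  Δ6: s2:1→0
  (6Δ to stable)
t=15 Δ0: s9=1 s1=0 s0=0 s7=0 s2=0 s6=1 clk=1 s3=0 s4=1 s5=1
  Δ1: s0:0→1, clk:1→0
  Δ2: s1:0→1, s7:0→1, s3:0→1
  Δ3: s7:1→0, s6:1→0, s3:1→0
  Δ4: s2:0→1, s6:0→1, s3:0→1
  Δ5: s2:1→0, s6:1→0
  Δ6: s2:0→1
  (6Δ to stable)
t=16 Δ0: s9=1 s1=1 s0=1 s7=0 s2=1 s6=0 clk=0 s3=1 s4=1 s5=1
  Δ1: s0:1→0, clk:0→1
  Δ2: s1:1→0, s7:0→1, s3:1→0
  Δ3: s7:1→0, s6:0→1, s3:0→1
  Δ4: s2:1→0, s6:1→0, s3:1→0
  Δ5: s2:0→1, s6:0→1
  Δ6: s2:1→0
  (6Δ to stable)
t=17 Δ0: s9=1 s1=0 s0=0 s7=0 s2=0 s6=1 clk=1 s3=0 s4=1 s5=1
  Δ1: s0:0→1, clk:1→0
  Δ2: s1:0→1, s7:0→1, s3:0→1
  Δ3: s7:1→0, s6:1→0, s3:1→0
  Δ4: s2:0→1, s6:0→1, s3:0→1
  Δ5: s2:1→0, s6:1→0
  Δ6: s2:0→1
  (6Δ to stable)
t=18 Δ0: s9=1 s1=1 s0=1 s7=0 s2=1 s6=0 clk=0 s3=1 s4=1 s5=1
  Δ1: s0:1→0, clk:0→1
  Δ2: s1:1→0, s7:0→1, s3:1→0
  Δ3: s7:1→0, s6:0→1, s3:0→1
  Δ4: s2:1→0, s6:1→0, s3:1→0
  Δ5: s2:0→1, s6:0→1
  Δ6: s2:1→0
  (6Δ to stable)
t=19 Δ0: s9=1 s1=0 s0=0 s7=0 s2=0 s6=1 clk=1 s3=0 s4=1 s5=1
  Δ1: s0:0→1, clk:1→0
  Δ2: s1:0→1, s7:0→1, s3:0→1
  Δ3: s7:1→0, s6:1→0, s3:1→0
  Δ4: s2:0→1, s6:0→1, s3:0→1
  Δ5: s2:1→0, s6:1→0
  Δ6: s2:0→1
  (6Δ to stable)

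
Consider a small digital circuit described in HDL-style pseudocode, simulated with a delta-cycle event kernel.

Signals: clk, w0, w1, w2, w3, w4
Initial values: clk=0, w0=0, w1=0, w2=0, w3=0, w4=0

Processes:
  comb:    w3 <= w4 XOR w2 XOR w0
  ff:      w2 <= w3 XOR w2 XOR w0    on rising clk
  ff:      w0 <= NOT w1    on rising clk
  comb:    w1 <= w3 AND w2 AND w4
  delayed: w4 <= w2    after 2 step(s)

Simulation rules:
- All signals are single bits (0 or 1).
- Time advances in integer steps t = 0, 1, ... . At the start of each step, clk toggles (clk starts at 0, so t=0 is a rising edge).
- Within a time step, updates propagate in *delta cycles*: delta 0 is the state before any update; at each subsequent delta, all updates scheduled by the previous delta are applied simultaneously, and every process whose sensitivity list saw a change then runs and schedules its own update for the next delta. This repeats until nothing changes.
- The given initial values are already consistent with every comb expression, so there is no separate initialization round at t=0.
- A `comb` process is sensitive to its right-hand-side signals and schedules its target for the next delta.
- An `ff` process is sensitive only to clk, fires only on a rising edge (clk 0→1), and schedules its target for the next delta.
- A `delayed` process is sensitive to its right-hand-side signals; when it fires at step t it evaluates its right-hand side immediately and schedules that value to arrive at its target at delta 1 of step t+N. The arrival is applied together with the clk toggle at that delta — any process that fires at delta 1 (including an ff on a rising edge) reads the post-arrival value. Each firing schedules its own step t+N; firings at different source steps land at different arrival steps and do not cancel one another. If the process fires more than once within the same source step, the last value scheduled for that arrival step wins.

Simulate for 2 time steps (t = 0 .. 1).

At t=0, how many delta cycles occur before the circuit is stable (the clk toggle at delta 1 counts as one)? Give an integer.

3

[bits: w4,clk,w3,w1,w2,w0]
t=0: Δ0=000000 Δ1=010000 Δ2=010001 Δ3=011001 | 3Δ
t=1: Δ0=011001 Δ1=001001 | 1Δ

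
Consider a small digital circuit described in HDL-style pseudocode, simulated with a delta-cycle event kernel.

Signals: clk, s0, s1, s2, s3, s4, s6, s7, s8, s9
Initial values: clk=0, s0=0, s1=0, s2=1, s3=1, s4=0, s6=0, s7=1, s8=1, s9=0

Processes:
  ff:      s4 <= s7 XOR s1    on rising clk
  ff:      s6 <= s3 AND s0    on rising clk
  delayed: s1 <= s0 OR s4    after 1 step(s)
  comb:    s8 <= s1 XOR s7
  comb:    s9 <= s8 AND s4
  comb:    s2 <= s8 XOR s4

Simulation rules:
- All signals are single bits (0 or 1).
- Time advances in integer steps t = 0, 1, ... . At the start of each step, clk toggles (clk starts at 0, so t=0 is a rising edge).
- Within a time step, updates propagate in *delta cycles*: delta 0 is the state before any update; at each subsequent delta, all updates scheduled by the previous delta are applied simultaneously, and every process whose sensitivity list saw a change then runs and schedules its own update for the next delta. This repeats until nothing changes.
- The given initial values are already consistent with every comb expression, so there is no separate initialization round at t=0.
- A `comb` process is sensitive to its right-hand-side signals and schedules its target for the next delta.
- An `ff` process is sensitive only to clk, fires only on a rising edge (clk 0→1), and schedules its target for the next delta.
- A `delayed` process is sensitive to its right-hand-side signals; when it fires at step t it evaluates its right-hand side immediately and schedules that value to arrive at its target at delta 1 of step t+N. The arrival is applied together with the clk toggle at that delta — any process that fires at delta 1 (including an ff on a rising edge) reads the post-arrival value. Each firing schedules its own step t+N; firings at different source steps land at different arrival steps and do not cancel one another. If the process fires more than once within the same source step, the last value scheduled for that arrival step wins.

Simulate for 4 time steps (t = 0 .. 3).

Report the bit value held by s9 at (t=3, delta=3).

0

t=0 Δ0: s2=1 s0=0 s7=1 s6=0 s1=0 s8=1 s3=1 s4=0 clk=0 s9=0
  Δ1: clk:0→1
  Δ2: s4:0→1
  Δ3: s2:1→0, s9:0→1
  (3Δ to stable)
t=1 Δ0: s2=0 s0=0 s7=1 s6=0 s1=0 s8=1 s3=1 s4=1 clk=1 s9=1
  Δ1: s1:0→1, clk:1→0
  Δ2: s8:1→0
  Δ3: s2:0→1, s9:1→0
  (3Δ to stable)
t=2 Δ0: s2=1 s0=0 s7=1 s6=0 s1=1 s8=0 s3=1 s4=1 clk=0 s9=0
  Δ1: clk:0→1
  Δ2: s4:1→0
  Δ3: s2:1→0
  (3Δ to stable)
t=3 Δ0: s2=0 s0=0 s7=1 s6=0 s1=1 s8=0 s3=1 s4=0 clk=1 s9=0
  Δ1: s1:1→0, clk:1→0
  Δ2: s8:0→1
  Δ3: s2:0→1
  (3Δ to stable)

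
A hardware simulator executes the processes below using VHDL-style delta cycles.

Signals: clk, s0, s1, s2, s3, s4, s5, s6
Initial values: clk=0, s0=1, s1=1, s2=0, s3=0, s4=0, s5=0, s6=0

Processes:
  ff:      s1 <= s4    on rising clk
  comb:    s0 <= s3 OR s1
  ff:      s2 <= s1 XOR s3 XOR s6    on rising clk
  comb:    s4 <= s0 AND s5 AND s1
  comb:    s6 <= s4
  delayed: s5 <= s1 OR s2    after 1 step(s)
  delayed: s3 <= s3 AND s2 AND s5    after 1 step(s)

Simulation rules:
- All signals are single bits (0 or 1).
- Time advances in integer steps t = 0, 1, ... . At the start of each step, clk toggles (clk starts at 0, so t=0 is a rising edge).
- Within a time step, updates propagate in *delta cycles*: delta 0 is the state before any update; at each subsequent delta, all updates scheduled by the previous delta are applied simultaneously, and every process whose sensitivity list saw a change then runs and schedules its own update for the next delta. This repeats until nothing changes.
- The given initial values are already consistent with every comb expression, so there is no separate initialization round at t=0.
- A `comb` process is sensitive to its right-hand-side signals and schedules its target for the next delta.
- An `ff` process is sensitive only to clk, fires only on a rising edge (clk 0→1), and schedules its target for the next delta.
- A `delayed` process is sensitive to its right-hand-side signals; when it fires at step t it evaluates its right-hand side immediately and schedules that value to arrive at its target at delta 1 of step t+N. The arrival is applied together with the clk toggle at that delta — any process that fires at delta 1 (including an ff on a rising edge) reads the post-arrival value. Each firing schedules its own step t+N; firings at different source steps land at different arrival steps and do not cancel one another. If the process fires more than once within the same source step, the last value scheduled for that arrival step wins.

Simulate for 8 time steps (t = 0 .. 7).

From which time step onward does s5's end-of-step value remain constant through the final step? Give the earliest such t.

3

t0.Δ0 s4=0 s3=0 s1=1 s6=0 s2=0 clk=0 s0=1 s5=0
t0.Δ1 s4=0 s3=0 s1=1 s6=0 s2=0 clk=1 s0=1 s5=0
t0.Δ2 s4=0 s3=0 s1=0 s6=0 s2=1 clk=1 s0=1 s5=0
t0.Δ3 s4=0 s3=0 s1=0 s6=0 s2=1 clk=1 s0=0 s5=0
t1.Δ0 s4=0 s3=0 s1=0 s6=0 s2=1 clk=1 s0=0 s5=0
t1.Δ1 s4=0 s3=0 s1=0 s6=0 s2=1 clk=0 s0=0 s5=1
t2.Δ0 s4=0 s3=0 s1=0 s6=0 s2=1 clk=0 s0=0 s5=1
t2.Δ1 s4=0 s3=0 s1=0 s6=0 s2=1 clk=1 s0=0 s5=1
t2.Δ2 s4=0 s3=0 s1=0 s6=0 s2=0 clk=1 s0=0 s5=1
t3.Δ0 s4=0 s3=0 s1=0 s6=0 s2=0 clk=1 s0=0 s5=1
t3.Δ1 s4=0 s3=0 s1=0 s6=0 s2=0 clk=0 s0=0 s5=0
t4.Δ0 s4=0 s3=0 s1=0 s6=0 s2=0 clk=0 s0=0 s5=0
t4.Δ1 s4=0 s3=0 s1=0 s6=0 s2=0 clk=1 s0=0 s5=0
t5.Δ0 s4=0 s3=0 s1=0 s6=0 s2=0 clk=1 s0=0 s5=0
t5.Δ1 s4=0 s3=0 s1=0 s6=0 s2=0 clk=0 s0=0 s5=0
t6.Δ0 s4=0 s3=0 s1=0 s6=0 s2=0 clk=0 s0=0 s5=0
t6.Δ1 s4=0 s3=0 s1=0 s6=0 s2=0 clk=1 s0=0 s5=0
t7.Δ0 s4=0 s3=0 s1=0 s6=0 s2=0 clk=1 s0=0 s5=0
t7.Δ1 s4=0 s3=0 s1=0 s6=0 s2=0 clk=0 s0=0 s5=0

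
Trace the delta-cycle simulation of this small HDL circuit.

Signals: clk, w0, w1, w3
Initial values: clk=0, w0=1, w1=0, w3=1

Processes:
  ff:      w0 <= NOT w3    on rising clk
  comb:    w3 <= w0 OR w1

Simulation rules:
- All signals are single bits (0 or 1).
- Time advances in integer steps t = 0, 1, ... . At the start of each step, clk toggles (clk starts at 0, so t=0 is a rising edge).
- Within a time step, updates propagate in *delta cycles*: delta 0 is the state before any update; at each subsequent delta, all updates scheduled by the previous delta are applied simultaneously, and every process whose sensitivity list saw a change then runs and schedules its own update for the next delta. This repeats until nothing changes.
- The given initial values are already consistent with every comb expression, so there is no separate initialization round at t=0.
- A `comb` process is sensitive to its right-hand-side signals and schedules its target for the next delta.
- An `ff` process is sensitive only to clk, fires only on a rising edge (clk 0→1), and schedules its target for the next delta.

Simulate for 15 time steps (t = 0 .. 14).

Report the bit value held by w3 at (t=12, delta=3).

[bits: w0,w1,clk,w3]
t=0: Δ0=1001 Δ1=1011 Δ2=0011 Δ3=0010 | 3Δ
t=1: Δ0=0010 Δ1=0000 | 1Δ
t=2: Δ0=0000 Δ1=0010 Δ2=1010 Δ3=1011 | 3Δ
t=3: Δ0=1011 Δ1=1001 | 1Δ
t=4: Δ0=1001 Δ1=1011 Δ2=0011 Δ3=0010 | 3Δ
t=5: Δ0=0010 Δ1=0000 | 1Δ
t=6: Δ0=0000 Δ1=0010 Δ2=1010 Δ3=1011 | 3Δ
t=7: Δ0=1011 Δ1=1001 | 1Δ
t=8: Δ0=1001 Δ1=1011 Δ2=0011 Δ3=0010 | 3Δ
t=9: Δ0=0010 Δ1=0000 | 1Δ
t=10: Δ0=0000 Δ1=0010 Δ2=1010 Δ3=1011 | 3Δ
t=11: Δ0=1011 Δ1=1001 | 1Δ
t=12: Δ0=1001 Δ1=1011 Δ2=0011 Δ3=0010 | 3Δ
t=13: Δ0=0010 Δ1=0000 | 1Δ
t=14: Δ0=0000 Δ1=0010 Δ2=1010 Δ3=1011 | 3Δ

0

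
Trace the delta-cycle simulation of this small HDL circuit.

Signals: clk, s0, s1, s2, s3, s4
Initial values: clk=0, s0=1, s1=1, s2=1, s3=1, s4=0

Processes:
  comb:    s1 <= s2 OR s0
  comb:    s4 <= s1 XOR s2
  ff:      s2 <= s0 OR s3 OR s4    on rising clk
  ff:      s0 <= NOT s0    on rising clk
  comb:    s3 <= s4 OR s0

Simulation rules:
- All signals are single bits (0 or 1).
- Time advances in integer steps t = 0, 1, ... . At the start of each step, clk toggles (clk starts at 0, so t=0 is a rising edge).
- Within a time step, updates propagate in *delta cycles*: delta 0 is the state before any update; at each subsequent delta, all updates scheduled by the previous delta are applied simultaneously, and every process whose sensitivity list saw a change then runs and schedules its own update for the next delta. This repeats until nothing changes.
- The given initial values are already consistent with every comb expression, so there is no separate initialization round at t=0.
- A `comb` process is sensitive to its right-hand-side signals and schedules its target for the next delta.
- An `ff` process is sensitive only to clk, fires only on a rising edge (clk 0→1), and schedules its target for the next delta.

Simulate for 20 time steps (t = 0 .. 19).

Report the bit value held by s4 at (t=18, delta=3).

1

t=0 Δ0: clk=0 s4=0 s0=1 s3=1 s2=1 s1=1
  Δ1: clk:0→1
  Δ2: s0:1→0
  Δ3: s3:1→0
  (3Δ to stable)
t=1 Δ0: clk=1 s4=0 s0=0 s3=0 s2=1 s1=1
  Δ1: clk:1→0
  (1Δ to stable)
t=2 Δ0: clk=0 s4=0 s0=0 s3=0 s2=1 s1=1
  Δ1: clk:0→1
  Δ2: s0:0→1, s2:1→0
  Δ3: s4:0→1, s3:0→1
  (3Δ to stable)
t=3 Δ0: clk=1 s4=1 s0=1 s3=1 s2=0 s1=1
  Δ1: clk:1→0
  (1Δ to stable)
t=4 Δ0: clk=0 s4=1 s0=1 s3=1 s2=0 s1=1
  Δ1: clk:0→1
  Δ2: s0:1→0, s2:0→1
  Δ3: s4:1→0
  Δ4: s3:1→0
  (4Δ to stable)
t=5 Δ0: clk=1 s4=0 s0=0 s3=0 s2=1 s1=1
  Δ1: clk:1→0
  (1Δ to stable)
t=6 Δ0: clk=0 s4=0 s0=0 s3=0 s2=1 s1=1
  Δ1: clk:0→1
  Δ2: s0:0→1, s2:1→0
  Δ3: s4:0→1, s3:0→1
  (3Δ to stable)
t=7 Δ0: clk=1 s4=1 s0=1 s3=1 s2=0 s1=1
  Δ1: clk:1→0
  (1Δ to stable)
t=8 Δ0: clk=0 s4=1 s0=1 s3=1 s2=0 s1=1
  Δ1: clk:0→1
  Δ2: s0:1→0, s2:0→1
  Δ3: s4:1→0
  Δ4: s3:1→0
  (4Δ to stable)
t=9 Δ0: clk=1 s4=0 s0=0 s3=0 s2=1 s1=1
  Δ1: clk:1→0
  (1Δ to stable)
t=10 Δ0: clk=0 s4=0 s0=0 s3=0 s2=1 s1=1
  Δ1: clk:0→1
  Δ2: s0:0→1, s2:1→0
  Δ3: s4:0→1, s3:0→1
  (3Δ to stable)
t=11 Δ0: clk=1 s4=1 s0=1 s3=1 s2=0 s1=1
  Δ1: clk:1→0
  (1Δ to stable)
t=12 Δ0: clk=0 s4=1 s0=1 s3=1 s2=0 s1=1
  Δ1: clk:0→1
  Δ2: s0:1→0, s2:0→1
  Δ3: s4:1→0
  Δ4: s3:1→0
  (4Δ to stable)
t=13 Δ0: clk=1 s4=0 s0=0 s3=0 s2=1 s1=1
  Δ1: clk:1→0
  (1Δ to stable)
t=14 Δ0: clk=0 s4=0 s0=0 s3=0 s2=1 s1=1
  Δ1: clk:0→1
  Δ2: s0:0→1, s2:1→0
  Δ3: s4:0→1, s3:0→1
  (3Δ to stable)
t=15 Δ0: clk=1 s4=1 s0=1 s3=1 s2=0 s1=1
  Δ1: clk:1→0
  (1Δ to stable)
t=16 Δ0: clk=0 s4=1 s0=1 s3=1 s2=0 s1=1
  Δ1: clk:0→1
  Δ2: s0:1→0, s2:0→1
  Δ3: s4:1→0
  Δ4: s3:1→0
  (4Δ to stable)
t=17 Δ0: clk=1 s4=0 s0=0 s3=0 s2=1 s1=1
  Δ1: clk:1→0
  (1Δ to stable)
t=18 Δ0: clk=0 s4=0 s0=0 s3=0 s2=1 s1=1
  Δ1: clk:0→1
  Δ2: s0:0→1, s2:1→0
  Δ3: s4:0→1, s3:0→1
  (3Δ to stable)
t=19 Δ0: clk=1 s4=1 s0=1 s3=1 s2=0 s1=1
  Δ1: clk:1→0
  (1Δ to stable)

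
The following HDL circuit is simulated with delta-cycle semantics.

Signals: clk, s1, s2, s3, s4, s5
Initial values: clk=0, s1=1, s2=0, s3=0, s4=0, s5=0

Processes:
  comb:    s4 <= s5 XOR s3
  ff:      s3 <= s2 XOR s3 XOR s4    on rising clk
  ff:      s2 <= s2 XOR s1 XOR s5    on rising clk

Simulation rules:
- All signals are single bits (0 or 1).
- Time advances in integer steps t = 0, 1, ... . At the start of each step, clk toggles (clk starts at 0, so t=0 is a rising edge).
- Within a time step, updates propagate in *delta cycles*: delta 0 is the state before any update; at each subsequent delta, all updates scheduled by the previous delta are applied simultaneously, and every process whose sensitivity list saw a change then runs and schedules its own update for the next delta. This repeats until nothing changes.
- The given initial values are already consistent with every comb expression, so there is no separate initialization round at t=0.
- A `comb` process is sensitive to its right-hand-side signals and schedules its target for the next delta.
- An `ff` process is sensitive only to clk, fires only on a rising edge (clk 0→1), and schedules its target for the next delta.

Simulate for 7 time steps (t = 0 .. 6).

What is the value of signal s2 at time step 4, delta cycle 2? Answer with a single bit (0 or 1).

t0.Δ0 s2=0 s1=1 clk=0 s3=0 s5=0 s4=0
t0.Δ1 s2=0 s1=1 clk=1 s3=0 s5=0 s4=0
t0.Δ2 s2=1 s1=1 clk=1 s3=0 s5=0 s4=0
t1.Δ0 s2=1 s1=1 clk=1 s3=0 s5=0 s4=0
t1.Δ1 s2=1 s1=1 clk=0 s3=0 s5=0 s4=0
t2.Δ0 s2=1 s1=1 clk=0 s3=0 s5=0 s4=0
t2.Δ1 s2=1 s1=1 clk=1 s3=0 s5=0 s4=0
t2.Δ2 s2=0 s1=1 clk=1 s3=1 s5=0 s4=0
t2.Δ3 s2=0 s1=1 clk=1 s3=1 s5=0 s4=1
t3.Δ0 s2=0 s1=1 clk=1 s3=1 s5=0 s4=1
t3.Δ1 s2=0 s1=1 clk=0 s3=1 s5=0 s4=1
t4.Δ0 s2=0 s1=1 clk=0 s3=1 s5=0 s4=1
t4.Δ1 s2=0 s1=1 clk=1 s3=1 s5=0 s4=1
t4.Δ2 s2=1 s1=1 clk=1 s3=0 s5=0 s4=1
t4.Δ3 s2=1 s1=1 clk=1 s3=0 s5=0 s4=0
t5.Δ0 s2=1 s1=1 clk=1 s3=0 s5=0 s4=0
t5.Δ1 s2=1 s1=1 clk=0 s3=0 s5=0 s4=0
t6.Δ0 s2=1 s1=1 clk=0 s3=0 s5=0 s4=0
t6.Δ1 s2=1 s1=1 clk=1 s3=0 s5=0 s4=0
t6.Δ2 s2=0 s1=1 clk=1 s3=1 s5=0 s4=0
t6.Δ3 s2=0 s1=1 clk=1 s3=1 s5=0 s4=1

1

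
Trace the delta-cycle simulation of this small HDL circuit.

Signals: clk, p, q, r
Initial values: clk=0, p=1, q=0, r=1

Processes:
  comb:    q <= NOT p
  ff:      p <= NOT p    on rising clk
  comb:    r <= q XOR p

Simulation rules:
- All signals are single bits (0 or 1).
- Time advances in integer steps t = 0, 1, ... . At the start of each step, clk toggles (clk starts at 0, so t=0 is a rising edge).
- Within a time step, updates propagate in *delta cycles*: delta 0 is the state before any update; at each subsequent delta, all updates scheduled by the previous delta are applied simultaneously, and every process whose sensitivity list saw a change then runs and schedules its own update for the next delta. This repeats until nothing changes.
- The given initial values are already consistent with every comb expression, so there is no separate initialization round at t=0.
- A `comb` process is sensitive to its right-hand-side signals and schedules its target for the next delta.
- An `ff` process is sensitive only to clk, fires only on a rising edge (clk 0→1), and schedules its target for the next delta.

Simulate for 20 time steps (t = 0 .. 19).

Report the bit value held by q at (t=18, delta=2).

t=0 Δ0: clk=0 q=0 p=1 r=1
  Δ1: clk:0→1
  Δ2: p:1→0
  Δ3: q:0→1, r:1→0
  Δ4: r:0→1
  (4Δ to stable)
t=1 Δ0: clk=1 q=1 p=0 r=1
  Δ1: clk:1→0
  (1Δ to stable)
t=2 Δ0: clk=0 q=1 p=0 r=1
  Δ1: clk:0→1
  Δ2: p:0→1
  Δ3: q:1→0, r:1→0
  Δ4: r:0→1
  (4Δ to stable)
t=3 Δ0: clk=1 q=0 p=1 r=1
  Δ1: clk:1→0
  (1Δ to stable)
t=4 Δ0: clk=0 q=0 p=1 r=1
  Δ1: clk:0→1
  Δ2: p:1→0
  Δ3: q:0→1, r:1→0
  Δ4: r:0→1
  (4Δ to stable)
t=5 Δ0: clk=1 q=1 p=0 r=1
  Δ1: clk:1→0
  (1Δ to stable)
t=6 Δ0: clk=0 q=1 p=0 r=1
  Δ1: clk:0→1
  Δ2: p:0→1
  Δ3: q:1→0, r:1→0
  Δ4: r:0→1
  (4Δ to stable)
t=7 Δ0: clk=1 q=0 p=1 r=1
  Δ1: clk:1→0
  (1Δ to stable)
t=8 Δ0: clk=0 q=0 p=1 r=1
  Δ1: clk:0→1
  Δ2: p:1→0
  Δ3: q:0→1, r:1→0
  Δ4: r:0→1
  (4Δ to stable)
t=9 Δ0: clk=1 q=1 p=0 r=1
  Δ1: clk:1→0
  (1Δ to stable)
t=10 Δ0: clk=0 q=1 p=0 r=1
  Δ1: clk:0→1
  Δ2: p:0→1
  Δ3: q:1→0, r:1→0
  Δ4: r:0→1
  (4Δ to stable)
t=11 Δ0: clk=1 q=0 p=1 r=1
  Δ1: clk:1→0
  (1Δ to stable)
t=12 Δ0: clk=0 q=0 p=1 r=1
  Δ1: clk:0→1
  Δ2: p:1→0
  Δ3: q:0→1, r:1→0
  Δ4: r:0→1
  (4Δ to stable)
t=13 Δ0: clk=1 q=1 p=0 r=1
  Δ1: clk:1→0
  (1Δ to stable)
t=14 Δ0: clk=0 q=1 p=0 r=1
  Δ1: clk:0→1
  Δ2: p:0→1
  Δ3: q:1→0, r:1→0
  Δ4: r:0→1
  (4Δ to stable)
t=15 Δ0: clk=1 q=0 p=1 r=1
  Δ1: clk:1→0
  (1Δ to stable)
t=16 Δ0: clk=0 q=0 p=1 r=1
  Δ1: clk:0→1
  Δ2: p:1→0
  Δ3: q:0→1, r:1→0
  Δ4: r:0→1
  (4Δ to stable)
t=17 Δ0: clk=1 q=1 p=0 r=1
  Δ1: clk:1→0
  (1Δ to stable)
t=18 Δ0: clk=0 q=1 p=0 r=1
  Δ1: clk:0→1
  Δ2: p:0→1
  Δ3: q:1→0, r:1→0
  Δ4: r:0→1
  (4Δ to stable)
t=19 Δ0: clk=1 q=0 p=1 r=1
  Δ1: clk:1→0
  (1Δ to stable)

1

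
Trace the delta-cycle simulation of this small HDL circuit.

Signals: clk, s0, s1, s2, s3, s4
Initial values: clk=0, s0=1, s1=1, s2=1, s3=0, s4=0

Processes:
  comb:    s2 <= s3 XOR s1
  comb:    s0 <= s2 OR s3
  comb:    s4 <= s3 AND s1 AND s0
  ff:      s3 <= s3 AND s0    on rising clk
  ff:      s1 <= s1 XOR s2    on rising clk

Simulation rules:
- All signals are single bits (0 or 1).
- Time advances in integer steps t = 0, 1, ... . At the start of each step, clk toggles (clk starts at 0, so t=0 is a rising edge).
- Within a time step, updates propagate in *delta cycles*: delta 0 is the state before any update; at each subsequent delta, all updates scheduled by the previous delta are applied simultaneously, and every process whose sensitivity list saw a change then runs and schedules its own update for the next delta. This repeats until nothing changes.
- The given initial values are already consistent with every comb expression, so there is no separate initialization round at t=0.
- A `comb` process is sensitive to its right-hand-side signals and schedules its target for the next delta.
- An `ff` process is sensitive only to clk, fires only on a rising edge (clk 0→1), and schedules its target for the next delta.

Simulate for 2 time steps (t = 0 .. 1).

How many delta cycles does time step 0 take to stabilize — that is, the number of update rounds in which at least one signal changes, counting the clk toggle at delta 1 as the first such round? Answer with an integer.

4

[bits: s4,s3,clk,s0,s2,s1]
t=0: Δ0=000111 Δ1=001111 Δ2=001110 Δ3=001100 Δ4=001000 | 4Δ
t=1: Δ0=001000 Δ1=000000 | 1Δ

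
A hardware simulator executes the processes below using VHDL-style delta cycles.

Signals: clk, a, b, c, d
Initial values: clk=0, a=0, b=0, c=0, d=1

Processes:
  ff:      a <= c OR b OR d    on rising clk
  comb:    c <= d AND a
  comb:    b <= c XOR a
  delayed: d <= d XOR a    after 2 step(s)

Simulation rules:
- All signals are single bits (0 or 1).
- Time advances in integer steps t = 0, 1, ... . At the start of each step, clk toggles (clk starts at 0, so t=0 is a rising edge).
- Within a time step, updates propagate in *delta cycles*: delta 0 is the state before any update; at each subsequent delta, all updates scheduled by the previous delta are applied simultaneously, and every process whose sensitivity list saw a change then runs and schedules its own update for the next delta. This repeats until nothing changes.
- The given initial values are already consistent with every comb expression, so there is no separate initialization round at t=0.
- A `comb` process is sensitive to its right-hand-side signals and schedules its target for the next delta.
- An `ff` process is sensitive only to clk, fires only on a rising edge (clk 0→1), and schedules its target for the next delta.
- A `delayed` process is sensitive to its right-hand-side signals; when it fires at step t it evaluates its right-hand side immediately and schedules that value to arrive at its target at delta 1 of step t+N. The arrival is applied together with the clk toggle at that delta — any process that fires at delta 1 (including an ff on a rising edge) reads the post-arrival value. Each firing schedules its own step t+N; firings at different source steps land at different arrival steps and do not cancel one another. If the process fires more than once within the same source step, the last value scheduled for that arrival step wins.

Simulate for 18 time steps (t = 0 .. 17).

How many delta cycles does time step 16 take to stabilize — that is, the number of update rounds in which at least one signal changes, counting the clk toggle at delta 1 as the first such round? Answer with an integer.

[bits: a,b,c,clk,d]
t=0: Δ0=00001 Δ1=00011 Δ2=10011 Δ3=11111 Δ4=10111 | 4Δ
t=1: Δ0=10111 Δ1=10101 | 1Δ
t=2: Δ0=10101 Δ1=10110 Δ2=10010 Δ3=11010 | 3Δ
t=3: Δ0=11010 Δ1=11000 | 1Δ
t=4: Δ0=11000 Δ1=11011 Δ2=11111 Δ3=10111 | 3Δ
t=5: Δ0=10111 Δ1=10101 | 1Δ
t=6: Δ0=10101 Δ1=10110 Δ2=10010 Δ3=11010 | 3Δ
t=7: Δ0=11010 Δ1=11000 | 1Δ
t=8: Δ0=11000 Δ1=11011 Δ2=11111 Δ3=10111 | 3Δ
t=9: Δ0=10111 Δ1=10101 | 1Δ
t=10: Δ0=10101 Δ1=10110 Δ2=10010 Δ3=11010 | 3Δ
t=11: Δ0=11010 Δ1=11000 | 1Δ
t=12: Δ0=11000 Δ1=11011 Δ2=11111 Δ3=10111 | 3Δ
t=13: Δ0=10111 Δ1=10101 | 1Δ
t=14: Δ0=10101 Δ1=10110 Δ2=10010 Δ3=11010 | 3Δ
t=15: Δ0=11010 Δ1=11000 | 1Δ
t=16: Δ0=11000 Δ1=11011 Δ2=11111 Δ3=10111 | 3Δ
t=17: Δ0=10111 Δ1=10101 | 1Δ

3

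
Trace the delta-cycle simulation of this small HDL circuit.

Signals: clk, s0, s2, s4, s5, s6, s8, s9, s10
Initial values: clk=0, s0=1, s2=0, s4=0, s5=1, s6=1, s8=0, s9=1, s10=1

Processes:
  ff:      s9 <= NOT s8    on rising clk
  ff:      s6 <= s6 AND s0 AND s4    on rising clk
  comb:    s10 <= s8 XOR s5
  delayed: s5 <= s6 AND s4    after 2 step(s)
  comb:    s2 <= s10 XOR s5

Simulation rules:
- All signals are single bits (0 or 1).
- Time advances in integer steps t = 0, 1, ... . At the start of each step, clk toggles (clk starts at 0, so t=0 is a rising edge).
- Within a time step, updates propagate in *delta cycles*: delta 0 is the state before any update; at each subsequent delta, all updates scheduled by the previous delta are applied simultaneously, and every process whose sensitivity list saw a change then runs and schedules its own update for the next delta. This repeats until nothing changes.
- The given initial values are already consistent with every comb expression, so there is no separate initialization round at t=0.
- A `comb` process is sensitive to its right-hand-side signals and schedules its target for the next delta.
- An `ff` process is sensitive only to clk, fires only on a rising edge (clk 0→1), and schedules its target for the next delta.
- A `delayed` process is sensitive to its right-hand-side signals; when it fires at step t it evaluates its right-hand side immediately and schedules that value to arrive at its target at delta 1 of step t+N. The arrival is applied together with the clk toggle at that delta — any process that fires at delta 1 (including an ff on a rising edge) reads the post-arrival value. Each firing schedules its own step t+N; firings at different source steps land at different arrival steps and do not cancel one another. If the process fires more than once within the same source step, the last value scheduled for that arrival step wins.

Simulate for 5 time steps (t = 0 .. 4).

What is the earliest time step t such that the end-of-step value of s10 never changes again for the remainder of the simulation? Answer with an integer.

2

[bits: s6,s9,s4,clk,s0,s10,s2,s8,s5]
t=0: Δ0=110011001 Δ1=110111001 Δ2=010111001 | 2Δ
t=1: Δ0=010111001 Δ1=010011001 | 1Δ
t=2: Δ0=010011001 Δ1=010111000 Δ2=010110100 Δ3=010110000 | 3Δ
t=3: Δ0=010110000 Δ1=010010000 | 1Δ
t=4: Δ0=010010000 Δ1=010110000 | 1Δ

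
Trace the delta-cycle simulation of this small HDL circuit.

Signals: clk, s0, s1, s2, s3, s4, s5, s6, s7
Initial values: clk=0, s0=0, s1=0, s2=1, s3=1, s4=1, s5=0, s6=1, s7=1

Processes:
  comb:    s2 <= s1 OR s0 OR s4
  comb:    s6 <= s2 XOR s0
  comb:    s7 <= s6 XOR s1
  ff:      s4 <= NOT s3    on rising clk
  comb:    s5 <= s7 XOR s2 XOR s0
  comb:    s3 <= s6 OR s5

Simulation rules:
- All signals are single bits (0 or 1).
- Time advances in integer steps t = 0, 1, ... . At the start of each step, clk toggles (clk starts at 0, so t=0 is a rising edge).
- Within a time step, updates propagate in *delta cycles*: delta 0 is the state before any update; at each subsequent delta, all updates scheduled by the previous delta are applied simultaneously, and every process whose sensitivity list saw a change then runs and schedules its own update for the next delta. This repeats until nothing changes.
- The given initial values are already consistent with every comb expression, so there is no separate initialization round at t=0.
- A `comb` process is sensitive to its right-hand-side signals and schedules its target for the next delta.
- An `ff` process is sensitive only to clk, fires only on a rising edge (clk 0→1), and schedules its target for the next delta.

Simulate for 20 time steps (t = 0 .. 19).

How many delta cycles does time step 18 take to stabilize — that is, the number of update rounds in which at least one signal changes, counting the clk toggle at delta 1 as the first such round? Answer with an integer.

6

t=0 Δ0: s4=1 s7=1 s3=1 s2=1 s6=1 s5=0 clk=0 s0=0 s1=0
  Δ1: clk:0→1
  Δ2: s4:1→0
  Δ3: s2:1→0
  Δ4: s6:1→0, s5:0→1
  Δ5: s7:1→0
  Δ6: s5:1→0
  Δ7: s3:1→0
  (7Δ to stable)
t=1 Δ0: s4=0 s7=0 s3=0 s2=0 s6=0 s5=0 clk=1 s0=0 s1=0
  Δ1: clk:1→0
  (1Δ to stable)
t=2 Δ0: s4=0 s7=0 s3=0 s2=0 s6=0 s5=0 clk=0 s0=0 s1=0
  Δ1: clk:0→1
  Δ2: s4:0→1
  Δ3: s2:0→1
  Δ4: s6:0→1, s5:0→1
  Δ5: s7:0→1, s3:0→1
  Δ6: s5:1→0
  (6Δ to stable)
t=3 Δ0: s4=1 s7=1 s3=1 s2=1 s6=1 s5=0 clk=1 s0=0 s1=0
  Δ1: clk:1→0
  (1Δ to stable)
t=4 Δ0: s4=1 s7=1 s3=1 s2=1 s6=1 s5=0 clk=0 s0=0 s1=0
  Δ1: clk:0→1
  Δ2: s4:1→0
  Δ3: s2:1→0
  Δ4: s6:1→0, s5:0→1
  Δ5: s7:1→0
  Δ6: s5:1→0
  Δ7: s3:1→0
  (7Δ to stable)
t=5 Δ0: s4=0 s7=0 s3=0 s2=0 s6=0 s5=0 clk=1 s0=0 s1=0
  Δ1: clk:1→0
  (1Δ to stable)
t=6 Δ0: s4=0 s7=0 s3=0 s2=0 s6=0 s5=0 clk=0 s0=0 s1=0
  Δ1: clk:0→1
  Δ2: s4:0→1
  Δ3: s2:0→1
  Δ4: s6:0→1, s5:0→1
  Δ5: s7:0→1, s3:0→1
  Δ6: s5:1→0
  (6Δ to stable)
t=7 Δ0: s4=1 s7=1 s3=1 s2=1 s6=1 s5=0 clk=1 s0=0 s1=0
  Δ1: clk:1→0
  (1Δ to stable)
t=8 Δ0: s4=1 s7=1 s3=1 s2=1 s6=1 s5=0 clk=0 s0=0 s1=0
  Δ1: clk:0→1
  Δ2: s4:1→0
  Δ3: s2:1→0
  Δ4: s6:1→0, s5:0→1
  Δ5: s7:1→0
  Δ6: s5:1→0
  Δ7: s3:1→0
  (7Δ to stable)
t=9 Δ0: s4=0 s7=0 s3=0 s2=0 s6=0 s5=0 clk=1 s0=0 s1=0
  Δ1: clk:1→0
  (1Δ to stable)
t=10 Δ0: s4=0 s7=0 s3=0 s2=0 s6=0 s5=0 clk=0 s0=0 s1=0
  Δ1: clk:0→1
  Δ2: s4:0→1
  Δ3: s2:0→1
  Δ4: s6:0→1, s5:0→1
  Δ5: s7:0→1, s3:0→1
  Δ6: s5:1→0
  (6Δ to stable)
t=11 Δ0: s4=1 s7=1 s3=1 s2=1 s6=1 s5=0 clk=1 s0=0 s1=0
  Δ1: clk:1→0
  (1Δ to stable)
t=12 Δ0: s4=1 s7=1 s3=1 s2=1 s6=1 s5=0 clk=0 s0=0 s1=0
  Δ1: clk:0→1
  Δ2: s4:1→0
  Δ3: s2:1→0
  Δ4: s6:1→0, s5:0→1
  Δ5: s7:1→0
  Δ6: s5:1→0
  Δ7: s3:1→0
  (7Δ to stable)
t=13 Δ0: s4=0 s7=0 s3=0 s2=0 s6=0 s5=0 clk=1 s0=0 s1=0
  Δ1: clk:1→0
  (1Δ to stable)
t=14 Δ0: s4=0 s7=0 s3=0 s2=0 s6=0 s5=0 clk=0 s0=0 s1=0
  Δ1: clk:0→1
  Δ2: s4:0→1
  Δ3: s2:0→1
  Δ4: s6:0→1, s5:0→1
  Δ5: s7:0→1, s3:0→1
  Δ6: s5:1→0
  (6Δ to stable)
t=15 Δ0: s4=1 s7=1 s3=1 s2=1 s6=1 s5=0 clk=1 s0=0 s1=0
  Δ1: clk:1→0
  (1Δ to stable)
t=16 Δ0: s4=1 s7=1 s3=1 s2=1 s6=1 s5=0 clk=0 s0=0 s1=0
  Δ1: clk:0→1
  Δ2: s4:1→0
  Δ3: s2:1→0
  Δ4: s6:1→0, s5:0→1
  Δ5: s7:1→0
  Δ6: s5:1→0
  Δ7: s3:1→0
  (7Δ to stable)
t=17 Δ0: s4=0 s7=0 s3=0 s2=0 s6=0 s5=0 clk=1 s0=0 s1=0
  Δ1: clk:1→0
  (1Δ to stable)
t=18 Δ0: s4=0 s7=0 s3=0 s2=0 s6=0 s5=0 clk=0 s0=0 s1=0
  Δ1: clk:0→1
  Δ2: s4:0→1
  Δ3: s2:0→1
  Δ4: s6:0→1, s5:0→1
  Δ5: s7:0→1, s3:0→1
  Δ6: s5:1→0
  (6Δ to stable)
t=19 Δ0: s4=1 s7=1 s3=1 s2=1 s6=1 s5=0 clk=1 s0=0 s1=0
  Δ1: clk:1→0
  (1Δ to stable)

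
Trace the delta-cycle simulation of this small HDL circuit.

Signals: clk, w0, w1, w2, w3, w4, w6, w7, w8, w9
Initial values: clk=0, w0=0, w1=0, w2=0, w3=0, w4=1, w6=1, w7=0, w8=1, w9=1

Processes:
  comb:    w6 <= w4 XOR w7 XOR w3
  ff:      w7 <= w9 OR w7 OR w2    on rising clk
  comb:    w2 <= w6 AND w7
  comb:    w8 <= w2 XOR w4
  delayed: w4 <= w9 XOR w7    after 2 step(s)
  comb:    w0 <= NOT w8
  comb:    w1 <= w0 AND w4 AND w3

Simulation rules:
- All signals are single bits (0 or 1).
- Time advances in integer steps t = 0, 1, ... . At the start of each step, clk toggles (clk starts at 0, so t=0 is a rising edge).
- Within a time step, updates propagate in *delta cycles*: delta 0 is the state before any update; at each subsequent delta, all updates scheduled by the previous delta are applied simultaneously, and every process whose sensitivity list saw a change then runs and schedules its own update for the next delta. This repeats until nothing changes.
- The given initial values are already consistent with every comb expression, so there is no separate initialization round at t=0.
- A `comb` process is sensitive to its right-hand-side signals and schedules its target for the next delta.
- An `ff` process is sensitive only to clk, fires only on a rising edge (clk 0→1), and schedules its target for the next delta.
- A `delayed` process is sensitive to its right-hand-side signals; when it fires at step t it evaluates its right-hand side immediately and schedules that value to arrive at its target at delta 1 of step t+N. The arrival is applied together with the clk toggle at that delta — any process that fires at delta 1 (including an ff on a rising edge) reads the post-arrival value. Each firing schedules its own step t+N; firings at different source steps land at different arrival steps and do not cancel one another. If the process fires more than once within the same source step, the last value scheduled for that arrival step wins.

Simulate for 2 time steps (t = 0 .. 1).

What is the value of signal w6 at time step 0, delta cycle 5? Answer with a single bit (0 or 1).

0

t0.Δ0 w9=1 w3=0 w8=1 w7=0 w1=0 w4=1 w0=0 w2=0 w6=1 clk=0
t0.Δ1 w9=1 w3=0 w8=1 w7=0 w1=0 w4=1 w0=0 w2=0 w6=1 clk=1
t0.Δ2 w9=1 w3=0 w8=1 w7=1 w1=0 w4=1 w0=0 w2=0 w6=1 clk=1
t0.Δ3 w9=1 w3=0 w8=1 w7=1 w1=0 w4=1 w0=0 w2=1 w6=0 clk=1
t0.Δ4 w9=1 w3=0 w8=0 w7=1 w1=0 w4=1 w0=0 w2=0 w6=0 clk=1
t0.Δ5 w9=1 w3=0 w8=1 w7=1 w1=0 w4=1 w0=1 w2=0 w6=0 clk=1
t0.Δ6 w9=1 w3=0 w8=1 w7=1 w1=0 w4=1 w0=0 w2=0 w6=0 clk=1
t1.Δ0 w9=1 w3=0 w8=1 w7=1 w1=0 w4=1 w0=0 w2=0 w6=0 clk=1
t1.Δ1 w9=1 w3=0 w8=1 w7=1 w1=0 w4=1 w0=0 w2=0 w6=0 clk=0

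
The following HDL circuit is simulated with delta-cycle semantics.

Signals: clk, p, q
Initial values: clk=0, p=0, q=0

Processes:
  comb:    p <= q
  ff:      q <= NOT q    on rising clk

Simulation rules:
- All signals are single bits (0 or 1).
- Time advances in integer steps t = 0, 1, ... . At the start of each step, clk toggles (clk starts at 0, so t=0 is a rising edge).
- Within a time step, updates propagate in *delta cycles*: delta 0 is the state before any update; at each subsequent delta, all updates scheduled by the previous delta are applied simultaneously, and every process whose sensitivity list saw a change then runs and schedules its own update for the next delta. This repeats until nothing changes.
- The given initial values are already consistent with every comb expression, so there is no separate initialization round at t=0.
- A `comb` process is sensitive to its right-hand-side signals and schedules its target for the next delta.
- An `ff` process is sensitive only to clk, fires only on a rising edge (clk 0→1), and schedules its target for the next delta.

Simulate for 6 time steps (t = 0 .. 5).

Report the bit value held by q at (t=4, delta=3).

1

t0.Δ0 q=0 clk=0 p=0
t0.Δ1 q=0 clk=1 p=0
t0.Δ2 q=1 clk=1 p=0
t0.Δ3 q=1 clk=1 p=1
t1.Δ0 q=1 clk=1 p=1
t1.Δ1 q=1 clk=0 p=1
t2.Δ0 q=1 clk=0 p=1
t2.Δ1 q=1 clk=1 p=1
t2.Δ2 q=0 clk=1 p=1
t2.Δ3 q=0 clk=1 p=0
t3.Δ0 q=0 clk=1 p=0
t3.Δ1 q=0 clk=0 p=0
t4.Δ0 q=0 clk=0 p=0
t4.Δ1 q=0 clk=1 p=0
t4.Δ2 q=1 clk=1 p=0
t4.Δ3 q=1 clk=1 p=1
t5.Δ0 q=1 clk=1 p=1
t5.Δ1 q=1 clk=0 p=1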